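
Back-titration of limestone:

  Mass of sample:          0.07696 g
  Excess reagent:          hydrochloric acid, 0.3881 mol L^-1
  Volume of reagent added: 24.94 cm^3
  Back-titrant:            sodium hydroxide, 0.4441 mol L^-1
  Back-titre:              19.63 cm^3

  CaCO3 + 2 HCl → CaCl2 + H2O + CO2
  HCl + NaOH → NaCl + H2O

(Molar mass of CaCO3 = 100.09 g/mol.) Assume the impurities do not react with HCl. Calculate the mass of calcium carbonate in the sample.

n(HCl) added = 0.02494 × 0.3881 = 9.679 × 10^-3 mol
n(NaOH) used in back-titration = 0.01963 × 0.4441 = 8.718 × 10^-3 mol
n(HCl) left over = 8.718 × 10^-3 mol (1:1 ratio)
n(HCl) consumed by analyte = 9.679 × 10^-3 − 8.718 × 10^-3 = 9.615 × 10^-4 mol
From the 1:2 ratio, n(CaCO3) = 1/2 × 9.615 × 10^-4 = 4.808 × 10^-4 mol
mass of CaCO3 = 4.808 × 10^-4 × 100.09 = 0.04812 g

0.04812 g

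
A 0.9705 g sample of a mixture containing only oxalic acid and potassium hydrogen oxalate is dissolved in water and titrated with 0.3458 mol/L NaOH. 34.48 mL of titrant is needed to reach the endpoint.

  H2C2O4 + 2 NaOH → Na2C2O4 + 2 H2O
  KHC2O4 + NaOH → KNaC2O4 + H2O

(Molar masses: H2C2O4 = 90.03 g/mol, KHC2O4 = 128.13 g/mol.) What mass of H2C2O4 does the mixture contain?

n(NaOH) = 0.03448 × 0.3458 = 0.01192 mol
Let x = n(H2C2O4), y = n(KHC2O4).
Titrant: 2x + 1y = 0.01192;  mass: 90.03x + 128.13y = 0.9705
Solving, x = 3.352 × 10^-3 mol, y = 5.219 × 10^-3 mol
mass of H2C2O4 = 3.352 × 10^-3 × 90.03 = 0.3018 g

0.3018 g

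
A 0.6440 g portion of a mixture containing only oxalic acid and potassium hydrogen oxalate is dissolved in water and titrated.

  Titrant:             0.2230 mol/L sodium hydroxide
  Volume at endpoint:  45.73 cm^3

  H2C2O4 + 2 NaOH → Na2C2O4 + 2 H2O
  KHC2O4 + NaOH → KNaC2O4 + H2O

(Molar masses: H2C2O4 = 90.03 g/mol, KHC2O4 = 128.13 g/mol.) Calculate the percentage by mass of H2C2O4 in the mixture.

55.73 %

n(NaOH) = 0.04573 × 0.2230 = 0.01020 mol
Let x = n(H2C2O4), y = n(KHC2O4).
Titrant: 2x + 1y = 0.01020;  mass: 90.03x + 128.13y = 0.6440
Solving, x = 3.986 × 10^-3 mol, y = 2.225 × 10^-3 mol
mass of H2C2O4 = 3.986 × 10^-3 × 90.03 = 0.3589 g
% H2C2O4 = 0.3589 / 0.6440 × 100 = 55.73 %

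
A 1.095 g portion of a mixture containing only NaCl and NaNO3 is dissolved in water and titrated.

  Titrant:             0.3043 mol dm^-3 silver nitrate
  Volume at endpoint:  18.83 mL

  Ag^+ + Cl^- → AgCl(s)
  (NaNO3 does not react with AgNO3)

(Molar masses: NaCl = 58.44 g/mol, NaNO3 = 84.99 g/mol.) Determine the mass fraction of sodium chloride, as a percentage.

30.58 %

n(AgNO3) = 0.01883 × 0.3043 = 5.730 × 10^-3 mol
Let x = n(NaCl), y = n(NaNO3).
Titrant: 1x = 5.730 × 10^-3;  mass: 58.44x + 84.99y = 1.095
Solving, x = 5.730 × 10^-3 mol, y = 8.944 × 10^-3 mol
mass of NaCl = 5.730 × 10^-3 × 58.44 = 0.3349 g
% NaCl = 0.3349 / 1.095 × 100 = 30.58 %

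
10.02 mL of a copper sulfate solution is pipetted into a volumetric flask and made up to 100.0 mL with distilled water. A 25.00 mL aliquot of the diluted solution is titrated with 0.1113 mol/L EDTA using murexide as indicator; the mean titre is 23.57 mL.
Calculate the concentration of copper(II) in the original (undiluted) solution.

1.047 mol/L

Cu^2+ + EDTA^4- → [Cu(EDTA)]^2-
n(EDTA) = 0.02357 × 0.1113 = 2.623 × 10^-3 mol
n(Cu2+) in the aliquot = 2.623 × 10^-3 mol (1:1 ratio)
[Cu2+]_dilute = 2.623 × 10^-3 / 0.02500 = 0.1049 mol/L
Dilution factor = 100.0 / 10.02 = 9.980
[Cu2+]_stock = 0.1049 × 9.980 = 1.047 mol/L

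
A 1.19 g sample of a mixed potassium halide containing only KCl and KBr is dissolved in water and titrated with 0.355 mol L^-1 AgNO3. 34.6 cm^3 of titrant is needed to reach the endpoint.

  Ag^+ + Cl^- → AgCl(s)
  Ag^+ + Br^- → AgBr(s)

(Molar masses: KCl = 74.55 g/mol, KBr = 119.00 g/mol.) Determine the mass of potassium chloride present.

n(AgNO3) = 0.0346 × 0.355 = 0.0123 mol
Let x = n(KCl), y = n(KBr).
Titrant: 1x + 1y = 0.0123;  mass: 74.55x + 119.00y = 1.19
Solving, x = 6.11 × 10^-3 mol, y = 6.17 × 10^-3 mol
mass of KCl = 6.11 × 10^-3 × 74.55 = 0.456 g

0.456 g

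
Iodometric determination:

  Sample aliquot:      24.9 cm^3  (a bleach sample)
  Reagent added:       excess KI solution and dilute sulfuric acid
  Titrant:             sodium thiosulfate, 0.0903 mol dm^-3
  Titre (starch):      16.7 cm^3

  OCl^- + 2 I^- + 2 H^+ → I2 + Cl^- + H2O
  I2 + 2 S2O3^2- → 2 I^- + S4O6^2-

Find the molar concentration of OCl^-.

n(S2O3^2-) = 0.0167 × 0.0903 = 1.51 × 10^-3 mol
n(I2) = n(S2O3^2-)/2 = 7.54 × 10^-4 mol
n(OCl^-) in the aliquot = 7.54 × 10^-4 mol (1:1 ratio)
[OCl^-] = 7.54 × 10^-4 / 0.0249 = 0.0303 mol/L

0.0303 mol/L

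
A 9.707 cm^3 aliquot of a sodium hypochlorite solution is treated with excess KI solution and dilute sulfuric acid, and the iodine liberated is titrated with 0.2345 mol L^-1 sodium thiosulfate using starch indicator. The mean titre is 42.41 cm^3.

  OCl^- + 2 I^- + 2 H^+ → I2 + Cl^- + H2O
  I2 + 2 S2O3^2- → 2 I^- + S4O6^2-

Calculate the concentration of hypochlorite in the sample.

0.5123 mol/L

n(S2O3^2-) = 0.04241 × 0.2345 = 9.945 × 10^-3 mol
n(I2) = n(S2O3^2-)/2 = 4.973 × 10^-3 mol
n(OCl^-) in the aliquot = 4.973 × 10^-3 mol (1:1 ratio)
[OCl^-] = 4.973 × 10^-3 / 0.009707 = 0.5123 mol/L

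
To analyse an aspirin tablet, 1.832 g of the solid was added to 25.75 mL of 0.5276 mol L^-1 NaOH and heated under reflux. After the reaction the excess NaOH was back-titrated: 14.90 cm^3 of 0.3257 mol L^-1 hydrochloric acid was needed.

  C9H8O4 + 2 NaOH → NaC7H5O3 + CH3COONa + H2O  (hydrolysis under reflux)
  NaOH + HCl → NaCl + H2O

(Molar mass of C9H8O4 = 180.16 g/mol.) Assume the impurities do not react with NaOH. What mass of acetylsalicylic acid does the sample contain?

0.7866 g

n(NaOH) added = 0.02575 × 0.5276 = 0.01359 mol
n(HCl) used in back-titration = 0.01490 × 0.3257 = 4.853 × 10^-3 mol
n(NaOH) left over = 4.853 × 10^-3 mol (1:1 ratio)
n(NaOH) consumed by analyte = 0.01359 − 4.853 × 10^-3 = 8.733 × 10^-3 mol
From the 1:2 ratio, n(C9H8O4) = 1/2 × 8.733 × 10^-3 = 4.366 × 10^-3 mol
mass of C9H8O4 = 4.366 × 10^-3 × 180.16 = 0.7866 g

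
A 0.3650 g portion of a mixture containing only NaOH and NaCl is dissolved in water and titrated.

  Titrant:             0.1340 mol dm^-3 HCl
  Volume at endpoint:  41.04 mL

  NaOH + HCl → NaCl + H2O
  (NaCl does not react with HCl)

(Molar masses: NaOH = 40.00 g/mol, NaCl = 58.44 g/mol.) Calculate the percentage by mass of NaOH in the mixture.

60.27 %

n(HCl) = 0.04104 × 0.1340 = 5.499 × 10^-3 mol
Let x = n(NaOH), y = n(NaCl).
Titrant: 1x = 5.499 × 10^-3;  mass: 40.00x + 58.44y = 0.3650
Solving, x = 5.499 × 10^-3 mol, y = 2.482 × 10^-3 mol
mass of NaOH = 5.499 × 10^-3 × 40.00 = 0.2200 g
% NaOH = 0.2200 / 0.3650 × 100 = 60.27 %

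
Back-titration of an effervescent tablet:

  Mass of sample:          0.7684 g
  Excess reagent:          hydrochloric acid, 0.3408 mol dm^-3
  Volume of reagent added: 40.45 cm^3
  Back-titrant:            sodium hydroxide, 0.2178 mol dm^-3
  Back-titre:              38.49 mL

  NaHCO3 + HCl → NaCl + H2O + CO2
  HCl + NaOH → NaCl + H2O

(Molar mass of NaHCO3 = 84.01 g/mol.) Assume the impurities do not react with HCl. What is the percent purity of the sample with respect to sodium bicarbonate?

n(HCl) added = 0.04045 × 0.3408 = 0.01379 mol
n(NaOH) used in back-titration = 0.03849 × 0.2178 = 8.383 × 10^-3 mol
n(HCl) left over = 8.383 × 10^-3 mol (1:1 ratio)
n(HCl) consumed by analyte = 0.01379 − 8.383 × 10^-3 = 5.402 × 10^-3 mol
n(NaHCO3) = 5.402 × 10^-3 mol (1:1 ratio)
mass of NaHCO3 = 5.402 × 10^-3 × 84.01 = 0.4538 g
% NaHCO3 = 0.4538 / 0.7684 × 100 = 59.06 %

59.06 %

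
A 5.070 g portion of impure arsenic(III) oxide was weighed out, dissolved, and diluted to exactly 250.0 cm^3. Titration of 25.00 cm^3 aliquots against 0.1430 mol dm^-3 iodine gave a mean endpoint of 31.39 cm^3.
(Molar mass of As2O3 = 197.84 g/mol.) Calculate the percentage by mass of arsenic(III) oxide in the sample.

As2O3 + 2 I2 + 2 H2O → As2O5 + 4 HI
n(I2) per titration = 0.03139 × 0.1430 = 4.489 × 10^-3 mol
From the 1:2 ratio, n(As2O3) in each aliquot = 1/2 × 4.489 × 10^-3 = 2.244 × 10^-3 mol
n(As2O3) in the whole flask = 2.244 × 10^-3 × 250.0/25.00 = 0.02244 mol
mass of As2O3 = 0.02244 × 197.84 = 4.440 g
% As2O3 = 4.440 / 5.070 × 100 = 87.58 %

87.58 %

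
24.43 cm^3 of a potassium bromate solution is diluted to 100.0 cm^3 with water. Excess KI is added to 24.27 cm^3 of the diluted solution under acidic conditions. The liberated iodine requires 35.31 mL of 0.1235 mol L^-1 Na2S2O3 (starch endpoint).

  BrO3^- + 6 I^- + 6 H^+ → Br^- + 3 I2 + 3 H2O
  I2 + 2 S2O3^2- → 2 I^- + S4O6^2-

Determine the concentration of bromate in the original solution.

0.1226 mol/L

n(S2O3^2-) = 0.03531 × 0.1235 = 4.361 × 10^-3 mol
n(I2) = n(S2O3^2-)/2 = 2.180 × 10^-3 mol
From the 1:3 ratio, n(BrO3^-) in the aliquot = 1/3 × 2.180 × 10^-3 = 7.268 × 10^-4 mol
[BrO3^-]_dilute = 7.268 × 10^-4 / 0.02427 = 0.02995 mol/L
[BrO3^-]_original = 0.02995 × 100.0/24.43 = 0.1226 mol/L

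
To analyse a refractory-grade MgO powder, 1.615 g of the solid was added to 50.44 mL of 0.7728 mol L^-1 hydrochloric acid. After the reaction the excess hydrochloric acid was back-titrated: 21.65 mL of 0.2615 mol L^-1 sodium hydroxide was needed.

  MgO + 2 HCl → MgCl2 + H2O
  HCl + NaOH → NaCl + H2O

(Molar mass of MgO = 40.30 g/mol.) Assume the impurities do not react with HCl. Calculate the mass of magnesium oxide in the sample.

n(HCl) added = 0.05044 × 0.7728 = 0.03898 mol
n(NaOH) used in back-titration = 0.02165 × 0.2615 = 5.661 × 10^-3 mol
n(HCl) left over = 5.661 × 10^-3 mol (1:1 ratio)
n(HCl) consumed by analyte = 0.03898 − 5.661 × 10^-3 = 0.03332 mol
From the 1:2 ratio, n(MgO) = 1/2 × 0.03332 = 0.01666 mol
mass of MgO = 0.01666 × 40.30 = 0.6714 g

0.6714 g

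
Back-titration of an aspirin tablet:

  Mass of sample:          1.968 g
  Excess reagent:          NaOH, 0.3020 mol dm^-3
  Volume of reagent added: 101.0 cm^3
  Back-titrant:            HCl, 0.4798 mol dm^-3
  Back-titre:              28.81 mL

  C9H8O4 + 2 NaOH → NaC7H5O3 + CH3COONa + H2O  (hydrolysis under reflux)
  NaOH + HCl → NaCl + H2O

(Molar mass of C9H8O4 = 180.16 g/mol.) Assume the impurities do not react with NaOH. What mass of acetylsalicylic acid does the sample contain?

1.502 g

n(NaOH) added = 0.1010 × 0.3020 = 0.03050 mol
n(HCl) used in back-titration = 0.02881 × 0.4798 = 0.01382 mol
n(NaOH) left over = 0.01382 mol (1:1 ratio)
n(NaOH) consumed by analyte = 0.03050 − 0.01382 = 0.01668 mol
From the 1:2 ratio, n(C9H8O4) = 1/2 × 0.01668 = 8.339 × 10^-3 mol
mass of C9H8O4 = 8.339 × 10^-3 × 180.16 = 1.502 g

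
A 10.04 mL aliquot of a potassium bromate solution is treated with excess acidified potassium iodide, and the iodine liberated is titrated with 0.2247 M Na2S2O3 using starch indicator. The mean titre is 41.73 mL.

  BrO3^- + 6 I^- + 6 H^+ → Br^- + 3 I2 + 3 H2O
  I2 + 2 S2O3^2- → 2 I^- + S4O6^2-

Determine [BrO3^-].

0.1557 M

n(S2O3^2-) = 0.04173 × 0.2247 = 9.377 × 10^-3 mol
n(I2) = n(S2O3^2-)/2 = 4.688 × 10^-3 mol
From the 1:3 ratio, n(BrO3^-) in the aliquot = 1/3 × 4.688 × 10^-3 = 1.563 × 10^-3 mol
[BrO3^-] = 1.563 × 10^-3 / 0.01004 = 0.1557 mol/L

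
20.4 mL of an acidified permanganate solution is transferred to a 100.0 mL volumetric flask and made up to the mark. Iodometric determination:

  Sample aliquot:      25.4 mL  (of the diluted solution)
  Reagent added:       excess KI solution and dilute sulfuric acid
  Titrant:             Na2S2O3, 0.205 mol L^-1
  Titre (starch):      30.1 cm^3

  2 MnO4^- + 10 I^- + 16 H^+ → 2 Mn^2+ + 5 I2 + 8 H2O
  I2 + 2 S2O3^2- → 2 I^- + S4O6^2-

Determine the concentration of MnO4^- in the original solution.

0.238 mol/L

n(S2O3^2-) = 0.0301 × 0.205 = 6.17 × 10^-3 mol
n(I2) = n(S2O3^2-)/2 = 3.09 × 10^-3 mol
From the 2:5 ratio, n(MnO4^-) in the aliquot = 2/5 × 3.09 × 10^-3 = 1.23 × 10^-3 mol
[MnO4^-]_dilute = 1.23 × 10^-3 / 0.0254 = 0.0486 mol/L
[MnO4^-]_original = 0.0486 × 100.0/20.4 = 0.238 mol/L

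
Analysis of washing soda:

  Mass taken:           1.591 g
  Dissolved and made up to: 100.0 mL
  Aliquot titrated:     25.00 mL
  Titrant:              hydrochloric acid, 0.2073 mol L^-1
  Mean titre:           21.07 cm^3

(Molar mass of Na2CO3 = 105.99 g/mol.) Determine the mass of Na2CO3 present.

0.9259 g

Na2CO3 + 2 HCl → 2 NaCl + H2O + CO2
n(HCl) per titration = 0.02107 × 0.2073 = 4.368 × 10^-3 mol
From the 1:2 ratio, n(Na2CO3) in each aliquot = 1/2 × 4.368 × 10^-3 = 2.184 × 10^-3 mol
n(Na2CO3) in the whole flask = 2.184 × 10^-3 × 100.0/25.00 = 8.736 × 10^-3 mol
mass of Na2CO3 = 8.736 × 10^-3 × 105.99 = 0.9259 g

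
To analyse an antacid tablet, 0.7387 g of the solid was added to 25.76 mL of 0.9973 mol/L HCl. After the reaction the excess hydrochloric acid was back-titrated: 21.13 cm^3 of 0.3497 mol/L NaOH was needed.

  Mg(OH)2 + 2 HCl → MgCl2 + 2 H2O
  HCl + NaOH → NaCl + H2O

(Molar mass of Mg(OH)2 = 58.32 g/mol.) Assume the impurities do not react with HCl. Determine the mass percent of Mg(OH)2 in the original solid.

n(HCl) added = 0.02576 × 0.9973 = 0.02569 mol
n(NaOH) used in back-titration = 0.02113 × 0.3497 = 7.389 × 10^-3 mol
n(HCl) left over = 7.389 × 10^-3 mol (1:1 ratio)
n(HCl) consumed by analyte = 0.02569 − 7.389 × 10^-3 = 0.01830 mol
From the 1:2 ratio, n(Mg(OH)2) = 1/2 × 0.01830 = 9.151 × 10^-3 mol
mass of Mg(OH)2 = 9.151 × 10^-3 × 58.32 = 0.5337 g
% Mg(OH)2 = 0.5337 / 0.7387 × 100 = 72.24 %

72.24 %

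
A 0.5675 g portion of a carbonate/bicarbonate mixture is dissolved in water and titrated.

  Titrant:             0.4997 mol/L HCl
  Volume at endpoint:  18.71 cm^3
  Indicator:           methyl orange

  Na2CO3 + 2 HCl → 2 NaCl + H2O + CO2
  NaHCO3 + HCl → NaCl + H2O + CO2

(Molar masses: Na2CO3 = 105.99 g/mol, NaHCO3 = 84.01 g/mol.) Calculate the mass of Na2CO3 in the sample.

n(HCl) = 0.01871 × 0.4997 = 9.349 × 10^-3 mol
Let x = n(Na2CO3), y = n(NaHCO3).
Titrant: 2x + 1y = 9.349 × 10^-3;  mass: 105.99x + 84.01y = 0.5675
Solving, x = 3.513 × 10^-3 mol, y = 2.322 × 10^-3 mol
mass of Na2CO3 = 3.513 × 10^-3 × 105.99 = 0.3724 g

0.3724 g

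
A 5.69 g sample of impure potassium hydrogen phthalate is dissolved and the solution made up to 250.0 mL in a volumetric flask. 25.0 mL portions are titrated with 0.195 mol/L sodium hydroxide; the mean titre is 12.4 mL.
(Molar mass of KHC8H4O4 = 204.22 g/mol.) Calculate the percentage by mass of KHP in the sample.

KHC8H4O4 + NaOH → KNaC8H4O4 + H2O
n(NaOH) per titration = 0.0124 × 0.195 = 2.42 × 10^-3 mol
n(KHC8H4O4) in each aliquot = 2.42 × 10^-3 mol (1:1 ratio)
n(KHC8H4O4) in the whole flask = 2.42 × 10^-3 × 250.0/25.0 = 0.0242 mol
mass of KHC8H4O4 = 0.0242 × 204.22 = 4.94 g
% KHC8H4O4 = 4.94 / 5.69 × 100 = 86.8 %

86.8 %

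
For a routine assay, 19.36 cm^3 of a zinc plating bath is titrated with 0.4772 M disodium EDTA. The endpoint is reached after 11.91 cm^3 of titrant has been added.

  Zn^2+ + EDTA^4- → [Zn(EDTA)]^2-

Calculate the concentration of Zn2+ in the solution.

n(EDTA) = 0.01191 L × 0.4772 mol/L = 5.683 × 10^-3 mol
n(Zn2+) = 5.683 × 10^-3 mol (1:1 mole ratio)
[Zn2+] = 5.683 × 10^-3 mol / 0.01936 L = 0.2936 mol/L

0.2936 M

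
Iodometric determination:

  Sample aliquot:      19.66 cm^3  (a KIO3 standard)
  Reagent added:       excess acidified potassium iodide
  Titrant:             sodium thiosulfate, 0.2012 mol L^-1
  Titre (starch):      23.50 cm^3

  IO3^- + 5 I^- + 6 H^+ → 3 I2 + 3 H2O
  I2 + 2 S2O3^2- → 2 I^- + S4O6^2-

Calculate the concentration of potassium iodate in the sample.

0.04008 mol/L

n(S2O3^2-) = 0.02350 × 0.2012 = 4.728 × 10^-3 mol
n(I2) = n(S2O3^2-)/2 = 2.364 × 10^-3 mol
From the 1:3 ratio, n(IO3^-) in the aliquot = 1/3 × 2.364 × 10^-3 = 7.880 × 10^-4 mol
[IO3^-] = 7.880 × 10^-4 / 0.01966 = 0.04008 mol/L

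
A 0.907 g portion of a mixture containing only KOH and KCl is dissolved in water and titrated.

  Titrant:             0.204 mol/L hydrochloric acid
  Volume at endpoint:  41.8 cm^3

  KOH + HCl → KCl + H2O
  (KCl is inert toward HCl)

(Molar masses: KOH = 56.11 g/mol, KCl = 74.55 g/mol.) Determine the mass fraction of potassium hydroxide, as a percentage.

n(HCl) = 0.0418 × 0.204 = 8.53 × 10^-3 mol
Let x = n(KOH), y = n(KCl).
Titrant: 1x = 8.53 × 10^-3;  mass: 56.11x + 74.55y = 0.907
Solving, x = 8.53 × 10^-3 mol, y = 5.75 × 10^-3 mol
mass of KOH = 8.53 × 10^-3 × 56.11 = 0.478 g
% KOH = 0.478 / 0.907 × 100 = 52.8 %

52.8 %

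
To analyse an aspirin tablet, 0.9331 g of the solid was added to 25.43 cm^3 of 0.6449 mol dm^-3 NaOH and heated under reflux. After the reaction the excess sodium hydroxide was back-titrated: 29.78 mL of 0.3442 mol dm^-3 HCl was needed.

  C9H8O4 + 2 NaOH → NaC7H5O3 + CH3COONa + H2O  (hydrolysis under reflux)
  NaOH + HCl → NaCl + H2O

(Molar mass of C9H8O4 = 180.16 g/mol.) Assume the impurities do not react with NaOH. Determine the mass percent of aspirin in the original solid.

n(NaOH) added = 0.02543 × 0.6449 = 0.01640 mol
n(HCl) used in back-titration = 0.02978 × 0.3442 = 0.01025 mol
n(NaOH) left over = 0.01025 mol (1:1 ratio)
n(NaOH) consumed by analyte = 0.01640 − 0.01025 = 6.150 × 10^-3 mol
From the 1:2 ratio, n(C9H8O4) = 1/2 × 6.150 × 10^-3 = 3.075 × 10^-3 mol
mass of C9H8O4 = 3.075 × 10^-3 × 180.16 = 0.5539 g
% C9H8O4 = 0.5539 / 0.9331 × 100 = 59.37 %

59.37 %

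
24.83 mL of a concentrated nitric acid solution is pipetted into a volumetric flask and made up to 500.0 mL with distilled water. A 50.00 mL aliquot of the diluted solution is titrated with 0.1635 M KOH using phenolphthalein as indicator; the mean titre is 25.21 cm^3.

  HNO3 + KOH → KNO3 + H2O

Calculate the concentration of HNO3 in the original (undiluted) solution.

1.660 M

n(KOH) = 0.02521 × 0.1635 = 4.122 × 10^-3 mol
n(HNO3) in the aliquot = 4.122 × 10^-3 mol (1:1 ratio)
[HNO3]_dilute = 4.122 × 10^-3 / 0.05000 = 0.08244 mol/L
Dilution factor = 500.0 / 24.83 = 20.14
[HNO3]_stock = 0.08244 × 20.14 = 1.660 mol/L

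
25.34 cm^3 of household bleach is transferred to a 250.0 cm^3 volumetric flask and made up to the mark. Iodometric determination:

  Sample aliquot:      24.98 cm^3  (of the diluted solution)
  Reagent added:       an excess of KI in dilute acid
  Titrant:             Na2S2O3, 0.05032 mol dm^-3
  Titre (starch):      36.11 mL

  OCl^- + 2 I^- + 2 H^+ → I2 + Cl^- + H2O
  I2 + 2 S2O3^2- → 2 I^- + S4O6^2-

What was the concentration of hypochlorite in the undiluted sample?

0.3588 mol/L

n(S2O3^2-) = 0.03611 × 0.05032 = 1.817 × 10^-3 mol
n(I2) = n(S2O3^2-)/2 = 9.085 × 10^-4 mol
n(OCl^-) in the aliquot = 9.085 × 10^-4 mol (1:1 ratio)
[OCl^-]_dilute = 9.085 × 10^-4 / 0.02498 = 0.03637 mol/L
[OCl^-]_original = 0.03637 × 250.0/25.34 = 0.3588 mol/L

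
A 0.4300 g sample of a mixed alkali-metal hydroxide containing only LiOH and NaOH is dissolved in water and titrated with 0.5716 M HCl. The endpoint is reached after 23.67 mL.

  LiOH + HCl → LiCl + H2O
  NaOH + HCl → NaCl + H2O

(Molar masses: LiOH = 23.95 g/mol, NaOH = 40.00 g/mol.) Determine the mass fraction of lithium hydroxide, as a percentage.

n(HCl) = 0.02367 × 0.5716 = 0.01353 mol
Let x = n(LiOH), y = n(NaOH).
Titrant: 1x + 1y = 0.01353;  mass: 23.95x + 40.00y = 0.4300
Solving, x = 6.928 × 10^-3 mol, y = 6.602 × 10^-3 mol
mass of LiOH = 6.928 × 10^-3 × 23.95 = 0.1659 g
% LiOH = 0.1659 / 0.4300 × 100 = 38.59 %

38.59 %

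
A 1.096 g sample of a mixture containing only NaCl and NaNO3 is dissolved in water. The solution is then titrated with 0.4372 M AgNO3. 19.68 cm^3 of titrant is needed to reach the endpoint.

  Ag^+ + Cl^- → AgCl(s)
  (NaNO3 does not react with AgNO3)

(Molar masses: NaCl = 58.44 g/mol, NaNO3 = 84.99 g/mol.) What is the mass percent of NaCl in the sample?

n(AgNO3) = 0.01968 × 0.4372 = 8.604 × 10^-3 mol
Let x = n(NaCl), y = n(NaNO3).
Titrant: 1x = 8.604 × 10^-3;  mass: 58.44x + 84.99y = 1.096
Solving, x = 8.604 × 10^-3 mol, y = 6.979 × 10^-3 mol
mass of NaCl = 8.604 × 10^-3 × 58.44 = 0.5028 g
% NaCl = 0.5028 / 1.096 × 100 = 45.88 %

45.88 %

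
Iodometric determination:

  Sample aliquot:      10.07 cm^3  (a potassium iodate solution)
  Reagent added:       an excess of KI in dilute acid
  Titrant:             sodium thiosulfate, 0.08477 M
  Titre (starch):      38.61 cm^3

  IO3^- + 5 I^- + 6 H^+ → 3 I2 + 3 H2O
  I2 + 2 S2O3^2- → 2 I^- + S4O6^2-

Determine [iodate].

0.05417 M

n(S2O3^2-) = 0.03861 × 0.08477 = 3.273 × 10^-3 mol
n(I2) = n(S2O3^2-)/2 = 1.636 × 10^-3 mol
From the 1:3 ratio, n(IO3^-) in the aliquot = 1/3 × 1.636 × 10^-3 = 5.455 × 10^-4 mol
[IO3^-] = 5.455 × 10^-4 / 0.01007 = 0.05417 mol/L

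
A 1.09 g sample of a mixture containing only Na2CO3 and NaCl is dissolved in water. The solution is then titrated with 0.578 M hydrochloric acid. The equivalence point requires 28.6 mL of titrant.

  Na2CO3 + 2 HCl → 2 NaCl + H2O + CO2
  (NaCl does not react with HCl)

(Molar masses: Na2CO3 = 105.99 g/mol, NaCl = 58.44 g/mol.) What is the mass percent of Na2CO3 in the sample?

n(HCl) = 0.0286 × 0.578 = 0.0165 mol
Let x = n(Na2CO3), y = n(NaCl).
Titrant: 2x = 0.0165;  mass: 105.99x + 58.44y = 1.09
Solving, x = 8.27 × 10^-3 mol, y = 3.66 × 10^-3 mol
mass of Na2CO3 = 8.27 × 10^-3 × 105.99 = 0.876 g
% Na2CO3 = 0.876 / 1.09 × 100 = 80.4 %

80.4 %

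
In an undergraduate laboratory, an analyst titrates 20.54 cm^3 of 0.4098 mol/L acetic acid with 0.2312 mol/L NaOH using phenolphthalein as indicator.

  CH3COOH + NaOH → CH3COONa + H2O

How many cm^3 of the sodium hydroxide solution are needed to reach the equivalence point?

n(CH3COOH) = 0.02054 L × 0.4098 mol/L = 8.417 × 10^-3 mol
n(NaOH) = 8.417 × 10^-3 mol (1:1 stoichiometry)
V(NaOH) = 8.417 × 10^-3 mol / 0.2312 mol/L = 0.03641 L = 36.41 mL

36.41 mL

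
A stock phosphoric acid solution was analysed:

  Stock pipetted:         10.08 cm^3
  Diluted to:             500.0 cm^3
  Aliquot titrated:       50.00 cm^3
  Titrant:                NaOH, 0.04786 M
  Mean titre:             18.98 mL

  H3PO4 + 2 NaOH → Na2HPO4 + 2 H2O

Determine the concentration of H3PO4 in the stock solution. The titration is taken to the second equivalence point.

n(NaOH) = 0.01898 × 0.04786 = 9.084 × 10^-4 mol
From the 1:2 ratio, n(H3PO4) in the aliquot = 1/2 × 9.084 × 10^-4 = 4.542 × 10^-4 mol
[H3PO4]_dilute = 4.542 × 10^-4 / 0.05000 = 0.009084 mol/L
Dilution factor = 500.0 / 10.08 = 49.60
[H3PO4]_stock = 0.009084 × 49.60 = 0.4506 mol/L

0.4506 M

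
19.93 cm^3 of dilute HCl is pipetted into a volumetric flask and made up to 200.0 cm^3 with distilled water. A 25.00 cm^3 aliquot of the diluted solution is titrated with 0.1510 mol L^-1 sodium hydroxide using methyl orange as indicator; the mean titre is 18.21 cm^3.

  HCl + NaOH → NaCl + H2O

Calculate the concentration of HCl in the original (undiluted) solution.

1.104 mol/L

n(NaOH) = 0.01821 × 0.1510 = 2.750 × 10^-3 mol
n(HCl) in the aliquot = 2.750 × 10^-3 mol (1:1 ratio)
[HCl]_dilute = 2.750 × 10^-3 / 0.02500 = 0.1100 mol/L
Dilution factor = 200.0 / 19.93 = 10.04
[HCl]_stock = 0.1100 × 10.04 = 1.104 mol/L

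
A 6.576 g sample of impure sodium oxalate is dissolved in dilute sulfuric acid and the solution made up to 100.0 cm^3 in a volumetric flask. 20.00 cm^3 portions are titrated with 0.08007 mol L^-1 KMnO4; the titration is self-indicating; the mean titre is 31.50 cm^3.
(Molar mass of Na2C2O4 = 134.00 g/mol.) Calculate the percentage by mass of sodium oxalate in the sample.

64.24 %

2 MnO4^- + 5 C2O4^2- + 16 H^+ → 2 Mn^2+ + 10 CO2 + 8 H2O
n(KMnO4) per titration = 0.03150 × 0.08007 = 2.522 × 10^-3 mol
From the 5:2 ratio, n(Na2C2O4) in each aliquot = 5/2 × 2.522 × 10^-3 = 6.306 × 10^-3 mol
n(Na2C2O4) in the whole flask = 6.306 × 10^-3 × 100.0/20.00 = 0.03153 mol
mass of Na2C2O4 = 0.03153 × 134.00 = 4.225 g
% Na2C2O4 = 4.225 / 6.576 × 100 = 64.24 %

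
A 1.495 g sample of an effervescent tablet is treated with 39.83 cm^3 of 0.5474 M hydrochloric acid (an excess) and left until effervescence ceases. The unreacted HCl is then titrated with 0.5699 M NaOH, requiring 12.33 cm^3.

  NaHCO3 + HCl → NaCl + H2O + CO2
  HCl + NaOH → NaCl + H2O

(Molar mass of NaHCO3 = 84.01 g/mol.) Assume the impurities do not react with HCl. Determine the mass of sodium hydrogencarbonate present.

n(HCl) added = 0.03983 × 0.5474 = 0.02180 mol
n(NaOH) used in back-titration = 0.01233 × 0.5699 = 7.027 × 10^-3 mol
n(HCl) left over = 7.027 × 10^-3 mol (1:1 ratio)
n(HCl) consumed by analyte = 0.02180 − 7.027 × 10^-3 = 0.01478 mol
n(NaHCO3) = 0.01478 mol (1:1 ratio)
mass of NaHCO3 = 0.01478 × 84.01 = 1.241 g

1.241 g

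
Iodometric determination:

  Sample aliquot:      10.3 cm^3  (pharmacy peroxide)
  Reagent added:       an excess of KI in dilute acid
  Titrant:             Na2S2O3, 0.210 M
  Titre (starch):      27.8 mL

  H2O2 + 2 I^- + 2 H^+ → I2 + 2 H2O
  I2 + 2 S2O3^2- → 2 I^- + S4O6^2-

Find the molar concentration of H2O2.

n(S2O3^2-) = 0.0278 × 0.210 = 5.84 × 10^-3 mol
n(I2) = n(S2O3^2-)/2 = 2.92 × 10^-3 mol
n(H2O2) in the aliquot = 2.92 × 10^-3 mol (1:1 ratio)
[H2O2] = 2.92 × 10^-3 / 0.0103 = 0.283 mol/L

0.283 M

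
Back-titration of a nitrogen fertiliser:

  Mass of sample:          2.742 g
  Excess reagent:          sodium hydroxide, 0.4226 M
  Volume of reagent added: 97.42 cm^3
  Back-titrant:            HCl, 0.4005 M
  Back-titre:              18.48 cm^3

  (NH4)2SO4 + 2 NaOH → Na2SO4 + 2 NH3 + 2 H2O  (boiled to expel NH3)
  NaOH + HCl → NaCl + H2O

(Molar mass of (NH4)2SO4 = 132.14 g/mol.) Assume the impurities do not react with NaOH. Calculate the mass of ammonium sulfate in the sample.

n(NaOH) added = 0.09742 × 0.4226 = 0.04117 mol
n(HCl) used in back-titration = 0.01848 × 0.4005 = 7.401 × 10^-3 mol
n(NaOH) left over = 7.401 × 10^-3 mol (1:1 ratio)
n(NaOH) consumed by analyte = 0.04117 − 7.401 × 10^-3 = 0.03377 mol
From the 1:2 ratio, n((NH4)2SO4) = 1/2 × 0.03377 = 0.01688 mol
mass of (NH4)2SO4 = 0.01688 × 132.14 = 2.231 g

2.231 g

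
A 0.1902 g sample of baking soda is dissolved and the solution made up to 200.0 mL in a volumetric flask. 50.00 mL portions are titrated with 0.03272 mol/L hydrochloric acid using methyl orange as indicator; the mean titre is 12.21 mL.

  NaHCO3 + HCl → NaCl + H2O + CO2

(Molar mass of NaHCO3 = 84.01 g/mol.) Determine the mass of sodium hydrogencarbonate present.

0.1343 g

n(HCl) per titration = 0.01221 × 0.03272 = 3.995 × 10^-4 mol
n(NaHCO3) in each aliquot = 3.995 × 10^-4 mol (1:1 ratio)
n(NaHCO3) in the whole flask = 3.995 × 10^-4 × 200.0/50.00 = 1.598 × 10^-3 mol
mass of NaHCO3 = 1.598 × 10^-3 × 84.01 = 0.1343 g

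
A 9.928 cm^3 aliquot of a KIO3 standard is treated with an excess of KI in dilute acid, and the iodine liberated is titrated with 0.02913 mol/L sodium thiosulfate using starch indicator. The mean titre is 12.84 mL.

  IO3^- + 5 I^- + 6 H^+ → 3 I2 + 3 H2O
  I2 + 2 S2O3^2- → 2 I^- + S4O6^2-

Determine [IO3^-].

n(S2O3^2-) = 0.01284 × 0.02913 = 3.740 × 10^-4 mol
n(I2) = n(S2O3^2-)/2 = 1.870 × 10^-4 mol
From the 1:3 ratio, n(IO3^-) in the aliquot = 1/3 × 1.870 × 10^-4 = 6.234 × 10^-5 mol
[IO3^-] = 6.234 × 10^-5 / 0.009928 = 0.006279 mol/L

0.006279 mol/L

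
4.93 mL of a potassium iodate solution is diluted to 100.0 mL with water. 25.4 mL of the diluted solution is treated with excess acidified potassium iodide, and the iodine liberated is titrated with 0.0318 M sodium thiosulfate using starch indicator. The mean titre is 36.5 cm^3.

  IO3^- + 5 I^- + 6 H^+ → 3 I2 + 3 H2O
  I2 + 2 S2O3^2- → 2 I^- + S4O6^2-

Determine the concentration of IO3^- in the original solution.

n(S2O3^2-) = 0.0365 × 0.0318 = 1.16 × 10^-3 mol
n(I2) = n(S2O3^2-)/2 = 5.80 × 10^-4 mol
From the 1:3 ratio, n(IO3^-) in the aliquot = 1/3 × 5.80 × 10^-4 = 1.93 × 10^-4 mol
[IO3^-]_dilute = 1.93 × 10^-4 / 0.0254 = 0.00762 mol/L
[IO3^-]_original = 0.00762 × 100.0/4.93 = 0.154 mol/L

0.154 M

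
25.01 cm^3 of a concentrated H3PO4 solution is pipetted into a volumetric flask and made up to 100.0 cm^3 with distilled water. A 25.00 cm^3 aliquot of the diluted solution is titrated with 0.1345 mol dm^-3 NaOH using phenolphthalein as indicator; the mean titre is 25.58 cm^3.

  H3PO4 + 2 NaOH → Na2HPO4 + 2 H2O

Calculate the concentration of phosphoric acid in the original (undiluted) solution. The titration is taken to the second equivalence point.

0.2751 mol/L

n(NaOH) = 0.02558 × 0.1345 = 3.441 × 10^-3 mol
From the 1:2 ratio, n(H3PO4) in the aliquot = 1/2 × 3.441 × 10^-3 = 1.720 × 10^-3 mol
[H3PO4]_dilute = 1.720 × 10^-3 / 0.02500 = 0.06881 mol/L
Dilution factor = 100.0 / 25.01 = 3.998
[H3PO4]_stock = 0.06881 × 3.998 = 0.2751 mol/L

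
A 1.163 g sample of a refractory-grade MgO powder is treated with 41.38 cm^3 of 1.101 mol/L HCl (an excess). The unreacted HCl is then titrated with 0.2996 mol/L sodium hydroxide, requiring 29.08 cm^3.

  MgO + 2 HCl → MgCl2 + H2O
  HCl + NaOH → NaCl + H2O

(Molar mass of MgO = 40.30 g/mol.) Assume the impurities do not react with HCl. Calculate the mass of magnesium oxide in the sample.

n(HCl) added = 0.04138 × 1.101 = 0.04556 mol
n(NaOH) used in back-titration = 0.02908 × 0.2996 = 8.712 × 10^-3 mol
n(HCl) left over = 8.712 × 10^-3 mol (1:1 ratio)
n(HCl) consumed by analyte = 0.04556 − 8.712 × 10^-3 = 0.03685 mol
From the 1:2 ratio, n(MgO) = 1/2 × 0.03685 = 0.01842 mol
mass of MgO = 0.01842 × 40.30 = 0.7425 g

0.7425 g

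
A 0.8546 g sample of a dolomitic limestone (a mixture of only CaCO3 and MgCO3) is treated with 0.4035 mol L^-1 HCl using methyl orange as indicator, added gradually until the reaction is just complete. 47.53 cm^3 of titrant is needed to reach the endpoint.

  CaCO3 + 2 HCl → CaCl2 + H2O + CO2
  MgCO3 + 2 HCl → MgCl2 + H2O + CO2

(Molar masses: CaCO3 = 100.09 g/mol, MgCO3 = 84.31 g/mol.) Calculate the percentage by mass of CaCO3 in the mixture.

34.24 %

n(HCl) = 0.04753 × 0.4035 = 0.01918 mol
Let x = n(CaCO3), y = n(MgCO3).
Titrant: 2x + 2y = 0.01918;  mass: 100.09x + 84.31y = 0.8546
Solving, x = 2.924 × 10^-3 mol, y = 6.665 × 10^-3 mol
mass of CaCO3 = 2.924 × 10^-3 × 100.09 = 0.2926 g
% CaCO3 = 0.2926 / 0.8546 × 100 = 34.24 %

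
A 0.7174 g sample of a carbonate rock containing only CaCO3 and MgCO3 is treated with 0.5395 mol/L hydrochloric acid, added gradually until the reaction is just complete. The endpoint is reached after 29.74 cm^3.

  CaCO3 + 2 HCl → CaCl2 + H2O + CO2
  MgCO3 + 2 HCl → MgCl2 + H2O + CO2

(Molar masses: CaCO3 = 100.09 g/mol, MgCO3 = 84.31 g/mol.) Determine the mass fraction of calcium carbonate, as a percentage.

n(HCl) = 0.02974 × 0.5395 = 0.01604 mol
Let x = n(CaCO3), y = n(MgCO3).
Titrant: 2x + 2y = 0.01604;  mass: 100.09x + 84.31y = 0.7174
Solving, x = 2.600 × 10^-3 mol, y = 5.422 × 10^-3 mol
mass of CaCO3 = 2.600 × 10^-3 × 100.09 = 0.2603 g
% CaCO3 = 0.2603 / 0.7174 × 100 = 36.28 %

36.28 %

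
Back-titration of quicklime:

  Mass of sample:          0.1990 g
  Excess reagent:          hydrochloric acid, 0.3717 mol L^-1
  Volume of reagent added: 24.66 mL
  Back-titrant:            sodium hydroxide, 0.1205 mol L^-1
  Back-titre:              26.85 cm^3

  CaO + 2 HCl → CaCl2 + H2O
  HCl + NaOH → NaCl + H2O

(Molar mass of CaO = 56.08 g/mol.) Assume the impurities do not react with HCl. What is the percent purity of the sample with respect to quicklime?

83.57 %

n(HCl) added = 0.02466 × 0.3717 = 9.166 × 10^-3 mol
n(NaOH) used in back-titration = 0.02685 × 0.1205 = 3.235 × 10^-3 mol
n(HCl) left over = 3.235 × 10^-3 mol (1:1 ratio)
n(HCl) consumed by analyte = 9.166 × 10^-3 − 3.235 × 10^-3 = 5.931 × 10^-3 mol
From the 1:2 ratio, n(CaO) = 1/2 × 5.931 × 10^-3 = 2.965 × 10^-3 mol
mass of CaO = 2.965 × 10^-3 × 56.08 = 0.1663 g
% CaO = 0.1663 / 0.1990 × 100 = 83.57 %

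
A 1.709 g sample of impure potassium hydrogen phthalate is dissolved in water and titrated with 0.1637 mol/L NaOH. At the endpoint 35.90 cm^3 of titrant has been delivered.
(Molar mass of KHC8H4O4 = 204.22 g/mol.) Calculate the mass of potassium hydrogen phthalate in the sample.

KHC8H4O4 + NaOH → KNaC8H4O4 + H2O
n(NaOH) = 0.03590 L × 0.1637 mol/L = 5.877 × 10^-3 mol
n(KHC8H4O4) = 5.877 × 10^-3 mol (1:1 ratio)
mass of KHC8H4O4 = 5.877 × 10^-3 × 204.22 g/mol = 1.200 g

1.200 g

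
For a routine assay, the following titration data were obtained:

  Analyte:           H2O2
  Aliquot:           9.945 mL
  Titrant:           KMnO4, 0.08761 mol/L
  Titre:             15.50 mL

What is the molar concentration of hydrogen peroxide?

0.3414 mol/L

2 MnO4^- + 5 H2O2 + 6 H^+ → 2 Mn^2+ + 5 O2 + 8 H2O
n(KMnO4) = 0.01550 L × 0.08761 mol/L = 1.358 × 10^-3 mol
From the 5:2 mole ratio, n(H2O2) = 5/2 × 1.358 × 10^-3 = 3.395 × 10^-3 mol
[H2O2] = 3.395 × 10^-3 mol / 0.009945 L = 0.3414 mol/L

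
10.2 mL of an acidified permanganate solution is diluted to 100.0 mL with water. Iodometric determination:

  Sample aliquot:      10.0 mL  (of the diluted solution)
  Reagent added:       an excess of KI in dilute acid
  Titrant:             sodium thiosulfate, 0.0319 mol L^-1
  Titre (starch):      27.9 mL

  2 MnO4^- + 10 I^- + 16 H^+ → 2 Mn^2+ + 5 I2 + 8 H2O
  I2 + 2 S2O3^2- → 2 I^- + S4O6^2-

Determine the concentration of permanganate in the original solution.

n(S2O3^2-) = 0.0279 × 0.0319 = 8.90 × 10^-4 mol
n(I2) = n(S2O3^2-)/2 = 4.45 × 10^-4 mol
From the 2:5 ratio, n(MnO4^-) in the aliquot = 2/5 × 4.45 × 10^-4 = 1.78 × 10^-4 mol
[MnO4^-]_dilute = 1.78 × 10^-4 / 0.0100 = 0.0178 mol/L
[MnO4^-]_original = 0.0178 × 100.0/10.2 = 0.175 mol/L

0.175 mol/L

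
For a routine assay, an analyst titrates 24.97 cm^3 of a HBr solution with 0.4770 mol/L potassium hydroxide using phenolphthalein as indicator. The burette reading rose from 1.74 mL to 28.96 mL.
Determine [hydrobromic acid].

HBr + KOH → KBr + H2O
n(KOH) = 0.02722 L × 0.4770 mol/L = 0.01298 mol
n(HBr) = 0.01298 mol (1:1 mole ratio)
[HBr] = 0.01298 mol / 0.02497 L = 0.5200 mol/L

0.5200 mol/L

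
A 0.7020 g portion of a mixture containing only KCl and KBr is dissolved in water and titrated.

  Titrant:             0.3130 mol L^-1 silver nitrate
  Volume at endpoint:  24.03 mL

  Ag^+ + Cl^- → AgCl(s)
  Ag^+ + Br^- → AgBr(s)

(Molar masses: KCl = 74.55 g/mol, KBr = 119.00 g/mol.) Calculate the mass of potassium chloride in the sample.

0.3238 g

n(AgNO3) = 0.02403 × 0.3130 = 7.521 × 10^-3 mol
Let x = n(KCl), y = n(KBr).
Titrant: 1x + 1y = 7.521 × 10^-3;  mass: 74.55x + 119.00y = 0.7020
Solving, x = 4.343 × 10^-3 mol, y = 3.178 × 10^-3 mol
mass of KCl = 4.343 × 10^-3 × 74.55 = 0.3238 g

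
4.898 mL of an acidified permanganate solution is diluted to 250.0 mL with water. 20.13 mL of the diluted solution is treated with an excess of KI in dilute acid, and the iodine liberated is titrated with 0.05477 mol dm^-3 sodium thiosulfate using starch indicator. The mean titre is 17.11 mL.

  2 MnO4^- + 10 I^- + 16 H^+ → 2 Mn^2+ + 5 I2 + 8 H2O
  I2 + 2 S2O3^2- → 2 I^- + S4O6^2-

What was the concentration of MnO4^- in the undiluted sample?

0.4752 mol/L

n(S2O3^2-) = 0.01711 × 0.05477 = 9.371 × 10^-4 mol
n(I2) = n(S2O3^2-)/2 = 4.686 × 10^-4 mol
From the 2:5 ratio, n(MnO4^-) in the aliquot = 2/5 × 4.686 × 10^-4 = 1.874 × 10^-4 mol
[MnO4^-]_dilute = 1.874 × 10^-4 / 0.02013 = 0.009311 mol/L
[MnO4^-]_original = 0.009311 × 250.0/4.898 = 0.4752 mol/L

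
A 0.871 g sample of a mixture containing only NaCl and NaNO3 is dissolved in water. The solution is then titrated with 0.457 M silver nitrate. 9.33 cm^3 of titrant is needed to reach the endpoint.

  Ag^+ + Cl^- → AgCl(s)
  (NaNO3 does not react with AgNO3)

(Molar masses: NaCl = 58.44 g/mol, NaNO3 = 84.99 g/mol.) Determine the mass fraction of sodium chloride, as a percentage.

n(AgNO3) = 0.00933 × 0.457 = 4.26 × 10^-3 mol
Let x = n(NaCl), y = n(NaNO3).
Titrant: 1x = 4.26 × 10^-3;  mass: 58.44x + 84.99y = 0.871
Solving, x = 4.26 × 10^-3 mol, y = 7.32 × 10^-3 mol
mass of NaCl = 4.26 × 10^-3 × 58.44 = 0.249 g
% NaCl = 0.249 / 0.871 × 100 = 28.6 %

28.6 %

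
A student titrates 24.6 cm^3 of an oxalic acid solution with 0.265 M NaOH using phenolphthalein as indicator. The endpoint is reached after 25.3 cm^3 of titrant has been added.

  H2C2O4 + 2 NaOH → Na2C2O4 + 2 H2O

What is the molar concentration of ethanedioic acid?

0.136 M

n(NaOH) = 0.0253 L × 0.265 mol/L = 6.70 × 10^-3 mol
From the 1:2 mole ratio, n(H2C2O4) = 1/2 × 6.70 × 10^-3 = 3.35 × 10^-3 mol
[H2C2O4] = 3.35 × 10^-3 mol / 0.0246 L = 0.136 mol/L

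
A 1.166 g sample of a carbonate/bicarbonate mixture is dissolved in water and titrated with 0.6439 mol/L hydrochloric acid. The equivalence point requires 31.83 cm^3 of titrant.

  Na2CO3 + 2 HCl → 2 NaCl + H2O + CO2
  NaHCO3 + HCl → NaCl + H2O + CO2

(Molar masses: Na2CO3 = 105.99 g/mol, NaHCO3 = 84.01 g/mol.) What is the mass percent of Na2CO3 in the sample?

n(HCl) = 0.03183 × 0.6439 = 0.02050 mol
Let x = n(Na2CO3), y = n(NaHCO3).
Titrant: 2x + 1y = 0.02050;  mass: 105.99x + 84.01y = 1.166
Solving, x = 8.960 × 10^-3 mol, y = 2.575 × 10^-3 mol
mass of Na2CO3 = 8.960 × 10^-3 × 105.99 = 0.9497 g
% Na2CO3 = 0.9497 / 1.166 × 100 = 81.45 %

81.45 %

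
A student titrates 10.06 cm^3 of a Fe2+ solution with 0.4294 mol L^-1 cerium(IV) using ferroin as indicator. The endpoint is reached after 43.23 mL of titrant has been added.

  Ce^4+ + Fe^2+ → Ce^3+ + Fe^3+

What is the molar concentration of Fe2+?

n(Ce4+) = 0.04323 L × 0.4294 mol/L = 0.01856 mol
n(Fe2+) = 0.01856 mol (1:1 mole ratio)
[Fe2+] = 0.01856 mol / 0.01006 L = 1.845 mol/L

1.845 mol/L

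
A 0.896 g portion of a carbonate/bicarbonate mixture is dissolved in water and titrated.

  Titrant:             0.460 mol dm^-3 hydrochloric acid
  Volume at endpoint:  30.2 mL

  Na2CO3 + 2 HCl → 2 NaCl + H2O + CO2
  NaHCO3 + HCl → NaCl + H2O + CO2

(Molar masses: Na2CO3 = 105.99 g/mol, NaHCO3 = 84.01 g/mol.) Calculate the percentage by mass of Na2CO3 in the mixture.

n(HCl) = 0.0302 × 0.460 = 0.0139 mol
Let x = n(Na2CO3), y = n(NaHCO3).
Titrant: 2x + 1y = 0.0139;  mass: 105.99x + 84.01y = 0.896
Solving, x = 4.37 × 10^-3 mol, y = 5.15 × 10^-3 mol
mass of Na2CO3 = 4.37 × 10^-3 × 105.99 = 0.463 g
% Na2CO3 = 0.463 / 0.896 × 100 = 51.7 %

51.7 %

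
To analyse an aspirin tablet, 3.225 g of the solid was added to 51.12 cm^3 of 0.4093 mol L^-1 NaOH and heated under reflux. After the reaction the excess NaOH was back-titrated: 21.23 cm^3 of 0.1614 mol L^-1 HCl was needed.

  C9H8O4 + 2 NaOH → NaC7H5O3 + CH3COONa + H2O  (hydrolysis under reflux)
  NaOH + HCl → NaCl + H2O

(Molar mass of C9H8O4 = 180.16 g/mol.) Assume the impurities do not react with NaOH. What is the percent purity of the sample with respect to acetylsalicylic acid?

n(NaOH) added = 0.05112 × 0.4093 = 0.02092 mol
n(HCl) used in back-titration = 0.02123 × 0.1614 = 3.427 × 10^-3 mol
n(NaOH) left over = 3.427 × 10^-3 mol (1:1 ratio)
n(NaOH) consumed by analyte = 0.02092 − 3.427 × 10^-3 = 0.01750 mol
From the 1:2 ratio, n(C9H8O4) = 1/2 × 0.01750 = 8.748 × 10^-3 mol
mass of C9H8O4 = 8.748 × 10^-3 × 180.16 = 1.576 g
% C9H8O4 = 1.576 / 3.225 × 100 = 48.87 %

48.87 %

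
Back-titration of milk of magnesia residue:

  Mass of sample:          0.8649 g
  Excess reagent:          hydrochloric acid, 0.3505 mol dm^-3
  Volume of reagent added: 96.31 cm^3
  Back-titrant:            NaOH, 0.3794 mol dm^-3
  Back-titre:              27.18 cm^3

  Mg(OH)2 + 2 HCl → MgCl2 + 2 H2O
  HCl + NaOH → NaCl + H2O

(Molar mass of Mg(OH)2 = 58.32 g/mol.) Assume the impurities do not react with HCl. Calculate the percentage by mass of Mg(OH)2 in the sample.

n(HCl) added = 0.09631 × 0.3505 = 0.03376 mol
n(NaOH) used in back-titration = 0.02718 × 0.3794 = 0.01031 mol
n(HCl) left over = 0.01031 mol (1:1 ratio)
n(HCl) consumed by analyte = 0.03376 − 0.01031 = 0.02344 mol
From the 1:2 ratio, n(Mg(OH)2) = 1/2 × 0.02344 = 0.01172 mol
mass of Mg(OH)2 = 0.01172 × 58.32 = 0.6836 g
% Mg(OH)2 = 0.6836 / 0.8649 × 100 = 79.04 %

79.04 %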